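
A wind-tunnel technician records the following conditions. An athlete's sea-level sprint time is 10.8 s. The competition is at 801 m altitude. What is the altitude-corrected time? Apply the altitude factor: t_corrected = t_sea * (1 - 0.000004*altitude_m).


Correction factor = 1 - 0.000004 * 801 = 0.996796
t_corrected = t_sea * factor = 10.8 * 0.996796
t_corrected = 10.7654 s

10.7654 s


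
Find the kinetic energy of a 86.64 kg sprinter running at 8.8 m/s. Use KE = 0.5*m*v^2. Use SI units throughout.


KE = 0.5 * m * v^2
KE = 0.5 * 86.64 * 8.8^2
KE = 0.5 * 86.64 * 77.44 = 3354.7008 J

3354.7008 J


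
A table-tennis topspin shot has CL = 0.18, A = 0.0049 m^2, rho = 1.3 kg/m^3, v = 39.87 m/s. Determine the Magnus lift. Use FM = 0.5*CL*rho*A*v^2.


FM = 0.5 * CL * rho * A * v^2
FM = 0.5 * 0.18 * 1.3 * 0.0049 * 39.87^2
v^2 = 1589.6169
FM = 0.5 * 0.18 * 1.3 * 0.0049 * 1589.6169 = 0.9113 N

0.9113 N


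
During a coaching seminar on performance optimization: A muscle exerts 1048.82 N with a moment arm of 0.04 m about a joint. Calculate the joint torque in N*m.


tau = F * d
tau = 1048.82 * 0.04
tau = 41.9528 N*m

41.9528 N*m


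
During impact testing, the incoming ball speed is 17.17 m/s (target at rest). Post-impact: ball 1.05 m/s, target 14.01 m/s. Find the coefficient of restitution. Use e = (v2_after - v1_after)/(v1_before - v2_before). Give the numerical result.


e = (v2_after - v1_after) / (v1_before - v2_before)
Numerator = 14.01 - 1.05 = 12.96
Denominator = 17.17 - 0 = 17.17
e = 12.96 / 17.17 = 0.7548

0.7548


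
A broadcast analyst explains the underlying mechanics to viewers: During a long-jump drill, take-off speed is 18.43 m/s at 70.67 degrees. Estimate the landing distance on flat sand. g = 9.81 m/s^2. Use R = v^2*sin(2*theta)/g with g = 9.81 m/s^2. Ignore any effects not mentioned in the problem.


R = v^2 * sin(2*theta) / g
Convert angle to radians: theta = 70.67 deg = 1.2334 rad
sin(2*theta) = sin(2.4668) = 0.6247
R = 18.43^2 * 0.6247 / 9.81
R = 339.6649 * 0.6247 / 9.81 = 21.6298 m

21.6298 m


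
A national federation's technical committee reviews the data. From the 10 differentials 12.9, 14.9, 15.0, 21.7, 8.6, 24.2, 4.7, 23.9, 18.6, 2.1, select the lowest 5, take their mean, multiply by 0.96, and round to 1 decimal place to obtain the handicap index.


All differentials: 12.9, 14.9, 15.0, 21.7, 8.6, 24.2, 4.7, 23.9, 18.6, 2.1
Sorted: 2.1, 4.7, 8.6, 12.9, 14.9, 15.0, 18.6, 21.7, 23.9, 24.2
Best 5: 2.1, 4.7, 8.6, 12.9, 14.9
Average of best = 43.2 / 5 = 8.64
Raw index = 8.64 * 0.96 = 8.2944
Handicap index = round(8.2944, 1) = 8.3

8.3


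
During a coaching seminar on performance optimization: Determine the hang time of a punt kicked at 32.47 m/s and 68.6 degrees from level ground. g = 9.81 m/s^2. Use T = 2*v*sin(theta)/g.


T = 2*v*sin(theta)/g
sin(theta) = sin(68.6 deg) = 0.9311
T = 2*32.47*0.9311 / 9.81
T = 60.4628 / 9.81 = 6.1634 s

6.1634 s


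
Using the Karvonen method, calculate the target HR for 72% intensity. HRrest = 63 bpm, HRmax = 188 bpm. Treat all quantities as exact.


Target = HRrest + pct*(HRmax - HRrest)
Heart rate reserve = HRmax - HRrest = 188 - 63 = 125 bpm
Fraction = 72% = 0.72
Target = 63 + 0.72 * 125
Target = 63 + 90 = 153 bpm

153 bpm


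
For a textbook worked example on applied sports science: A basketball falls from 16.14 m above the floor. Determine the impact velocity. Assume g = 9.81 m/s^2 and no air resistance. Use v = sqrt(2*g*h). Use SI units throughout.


v = sqrt(2 * g * h)
v = sqrt(2 * 9.81 * 16.14)
v = sqrt(316.6668) = 17.7951 m/s

17.7951 m/s


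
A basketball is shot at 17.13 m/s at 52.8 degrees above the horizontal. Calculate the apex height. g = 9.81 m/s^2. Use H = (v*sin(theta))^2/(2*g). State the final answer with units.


H = (v*sin(theta))^2 / (2*g)
vy = v*sin(theta) = 17.13 * sin(52.8 deg) = 13.6446 m/s
H = vy^2 / (2*g) = 186.1739 / (2*9.81)
H = 186.1739 / 19.62 = 9.489 m

9.489 m


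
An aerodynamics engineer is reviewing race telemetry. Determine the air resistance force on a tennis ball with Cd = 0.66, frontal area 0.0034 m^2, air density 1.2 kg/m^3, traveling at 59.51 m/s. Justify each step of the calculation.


Fd = 0.5 * Cd * rho * A * v^2
Fd = 0.5 * 0.66 * 1.2 * 0.0034 * 59.51^2
v^2 = 3541.4401
Fd = 0.5 * 0.66 * 1.2 * 0.0034 * 3541.4401 = 4.7682 N

4.7682 N


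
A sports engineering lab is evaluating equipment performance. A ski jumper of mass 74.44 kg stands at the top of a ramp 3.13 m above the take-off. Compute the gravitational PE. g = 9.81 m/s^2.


PE = m * g * h
PE = 74.44 * 9.81 * 3.13
PE = 730.2564 * 3.13 = 2285.7025 J

2285.7025 J


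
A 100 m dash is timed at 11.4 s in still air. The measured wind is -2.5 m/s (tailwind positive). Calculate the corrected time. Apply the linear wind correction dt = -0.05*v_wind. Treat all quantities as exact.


dt = -0.05 * v_wind = -0.05 * -2.5 = 0.125 s
t_corrected = t_still + dt = 11.4 + (0.125)
t_corrected = 11.525 s

11.525 s


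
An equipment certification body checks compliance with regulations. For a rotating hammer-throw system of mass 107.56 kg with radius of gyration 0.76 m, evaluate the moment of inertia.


I = m * k^2
I = 107.56 * 0.76^2
I = 107.56 * 0.5776 = 62.1267 kg*m^2

62.1267 kg*m^2


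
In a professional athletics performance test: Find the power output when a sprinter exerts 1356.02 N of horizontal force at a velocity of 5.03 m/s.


P = F * v
P = 1356.02 * 5.03
P = 6820.7806 W

6820.7806 W


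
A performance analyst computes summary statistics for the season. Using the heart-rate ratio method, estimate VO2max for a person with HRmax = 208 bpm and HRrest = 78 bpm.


VO2max = 15.3 * HRmax / HRrest
VO2max = 15.3 * 208 / 78
VO2max = 3182.4 / 78 = 40.8 mL/kg/min

40.8 mL/kg/min


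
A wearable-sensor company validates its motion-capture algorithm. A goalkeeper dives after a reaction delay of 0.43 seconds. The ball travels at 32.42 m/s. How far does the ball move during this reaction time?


d = v * t
d = 32.42 * 0.43
d = 13.9406 m

13.9406 m


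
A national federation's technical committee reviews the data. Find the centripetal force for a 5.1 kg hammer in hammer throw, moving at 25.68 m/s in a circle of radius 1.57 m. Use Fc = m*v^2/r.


Fc = m * v^2 / r
v^2 = 25.68^2 = 659.4624
Fc = 5.1 * 659.4624 / 1.57
Fc = 3363.2582 / 1.57 = 2142.2027 N

2142.2027 N


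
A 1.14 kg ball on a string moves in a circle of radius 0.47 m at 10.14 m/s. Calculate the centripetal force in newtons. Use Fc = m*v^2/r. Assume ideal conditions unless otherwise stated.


Fc = m * v^2 / r
v^2 = 10.14^2 = 102.8196
Fc = 1.14 * 102.8196 / 0.47
Fc = 117.2143 / 0.47 = 249.3922 N

249.3922 N


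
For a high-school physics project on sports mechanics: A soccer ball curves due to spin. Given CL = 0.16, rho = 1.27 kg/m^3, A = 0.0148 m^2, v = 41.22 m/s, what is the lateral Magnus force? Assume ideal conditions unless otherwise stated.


FM = 0.5 * CL * rho * A * v^2
FM = 0.5 * 0.16 * 1.27 * 0.0148 * 41.22^2
v^2 = 1699.0884
FM = 0.5 * 0.16 * 1.27 * 0.0148 * 1699.0884 = 2.5549 N

2.5549 N


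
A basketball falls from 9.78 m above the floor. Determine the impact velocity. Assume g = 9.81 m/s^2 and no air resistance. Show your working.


v = sqrt(2 * g * h)
v = sqrt(2 * 9.81 * 9.78)
v = sqrt(191.8836) = 13.8522 m/s

13.8522 m/s


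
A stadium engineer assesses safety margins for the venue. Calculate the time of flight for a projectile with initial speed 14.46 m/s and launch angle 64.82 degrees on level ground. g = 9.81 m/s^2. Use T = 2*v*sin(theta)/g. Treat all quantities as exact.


T = 2*v*sin(theta)/g
sin(theta) = sin(64.82 deg) = 0.905
T = 2*14.46*0.905 / 9.81
T = 26.1719 / 9.81 = 2.6679 s

2.6679 s


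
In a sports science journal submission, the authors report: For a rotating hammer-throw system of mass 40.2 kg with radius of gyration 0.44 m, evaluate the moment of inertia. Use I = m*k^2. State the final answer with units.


I = m * k^2
I = 40.2 * 0.44^2
I = 40.2 * 0.1936 = 7.7827 kg*m^2

7.7827 kg*m^2


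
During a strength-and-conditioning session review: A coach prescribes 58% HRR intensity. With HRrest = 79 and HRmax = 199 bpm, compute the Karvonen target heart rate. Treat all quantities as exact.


Target = HRrest + pct*(HRmax - HRrest)
Heart rate reserve = HRmax - HRrest = 199 - 79 = 120 bpm
Fraction = 58% = 0.58
Target = 79 + 0.58 * 120
Target = 79 + 69.6 = 148.6 bpm

148.6 bpm


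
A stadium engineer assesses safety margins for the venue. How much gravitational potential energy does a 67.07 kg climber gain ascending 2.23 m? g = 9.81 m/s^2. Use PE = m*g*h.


PE = m * g * h
PE = 67.07 * 9.81 * 2.23
PE = 657.9567 * 2.23 = 1467.2434 J

1467.2434 J


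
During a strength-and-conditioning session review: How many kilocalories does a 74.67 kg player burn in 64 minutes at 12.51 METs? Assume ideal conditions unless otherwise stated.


kcal = MET * mass * time_hr
Convert time: 64 min = 1.0667 hr
kcal = 12.51 * 74.67 * 1.0667
kcal = 996.3965 kcal

996.3965 kcal


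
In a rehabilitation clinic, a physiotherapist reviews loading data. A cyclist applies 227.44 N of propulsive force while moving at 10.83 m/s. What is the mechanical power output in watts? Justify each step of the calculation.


P = F * v
P = 227.44 * 10.83
P = 2463.1752 W

2463.1752 W


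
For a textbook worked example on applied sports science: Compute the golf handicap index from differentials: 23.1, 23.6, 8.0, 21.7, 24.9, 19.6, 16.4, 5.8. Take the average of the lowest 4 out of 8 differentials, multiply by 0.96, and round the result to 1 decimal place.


All differentials: 23.1, 23.6, 8.0, 21.7, 24.9, 19.6, 16.4, 5.8
Sorted: 5.8, 8.0, 16.4, 19.6, 21.7, 23.1, 23.6, 24.9
Best 4: 5.8, 8.0, 16.4, 19.6
Average of best = 49.8 / 4 = 12.45
Raw index = 12.45 * 0.96 = 11.952
Handicap index = round(11.952, 1) = 12.0

12.0


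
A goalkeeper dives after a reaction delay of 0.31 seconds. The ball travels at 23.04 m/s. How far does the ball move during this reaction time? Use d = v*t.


d = v * t
d = 23.04 * 0.31
d = 7.1424 m

7.1424 m


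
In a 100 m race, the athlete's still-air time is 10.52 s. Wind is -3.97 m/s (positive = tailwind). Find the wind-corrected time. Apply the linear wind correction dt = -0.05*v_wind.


dt = -0.05 * v_wind = -0.05 * -3.97 = 0.1985 s
t_corrected = t_still + dt = 10.52 + (0.1985)
t_corrected = 10.7185 s

10.7185 s


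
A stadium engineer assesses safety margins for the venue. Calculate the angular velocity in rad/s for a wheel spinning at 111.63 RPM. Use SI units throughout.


omega = RPM * 2 * pi / 60
omega = 111.63 * 2 * 3.14159 / 60
omega = 701.392 / 60 = 11.6899 rad/s

11.6899 rad/s


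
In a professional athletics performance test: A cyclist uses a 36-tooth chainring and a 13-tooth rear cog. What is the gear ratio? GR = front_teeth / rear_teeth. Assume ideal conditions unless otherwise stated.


GR = front_teeth / rear_teeth
GR = 36 / 13
GR = 2.7692

2.7692


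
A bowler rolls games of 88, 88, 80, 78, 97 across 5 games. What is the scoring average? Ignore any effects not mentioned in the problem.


Average = sum / n
Sum = 431
Average = 431 / 5 = 86.2

86.2


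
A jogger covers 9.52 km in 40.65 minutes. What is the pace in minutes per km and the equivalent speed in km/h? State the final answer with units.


Pace = time / distance = 40.65 min / 9.52 km = 4.27 min/km
Speed = distance / time_in_hours = 9.52 / 0.6775 hr
Speed = 14.0517 km/h

4.27 min/km, 14.0517 km/h


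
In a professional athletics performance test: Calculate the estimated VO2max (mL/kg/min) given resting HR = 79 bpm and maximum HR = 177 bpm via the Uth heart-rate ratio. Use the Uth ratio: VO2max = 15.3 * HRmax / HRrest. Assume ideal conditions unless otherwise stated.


VO2max = 15.3 * HRmax / HRrest
VO2max = 15.3 * 177 / 79
VO2max = 2708.1 / 79 = 34.2797 mL/kg/min

34.2797 mL/kg/min


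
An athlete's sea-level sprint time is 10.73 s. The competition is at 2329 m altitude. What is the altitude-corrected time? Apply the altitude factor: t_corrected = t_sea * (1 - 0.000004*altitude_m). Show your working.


Correction factor = 1 - 0.000004 * 2329 = 0.990684
t_corrected = t_sea * factor = 10.73 * 0.990684
t_corrected = 10.63 s

10.63 s


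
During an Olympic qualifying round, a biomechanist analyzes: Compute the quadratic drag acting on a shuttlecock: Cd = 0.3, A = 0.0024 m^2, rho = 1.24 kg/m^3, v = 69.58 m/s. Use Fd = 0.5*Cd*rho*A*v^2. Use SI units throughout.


Fd = 0.5 * Cd * rho * A * v^2
Fd = 0.5 * 0.3 * 1.24 * 0.0024 * 69.58^2
v^2 = 4841.3764
Fd = 0.5 * 0.3 * 1.24 * 0.0024 * 4841.3764 = 2.1612 N

2.1612 N


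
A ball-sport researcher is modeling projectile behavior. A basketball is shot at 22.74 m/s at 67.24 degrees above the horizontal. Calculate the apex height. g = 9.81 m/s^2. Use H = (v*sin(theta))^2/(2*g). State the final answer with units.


H = (v*sin(theta))^2 / (2*g)
vy = v*sin(theta) = 22.74 * sin(67.24 deg) = 20.9693 m/s
H = vy^2 / (2*g) = 439.7122 / (2*9.81)
H = 439.7122 / 19.62 = 22.4114 m

22.4114 m


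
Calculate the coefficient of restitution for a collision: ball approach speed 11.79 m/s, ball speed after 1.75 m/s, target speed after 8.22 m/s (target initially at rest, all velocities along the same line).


e = (v2_after - v1_after) / (v1_before - v2_before)
Numerator = 8.22 - 1.75 = 6.47
Denominator = 11.79 - 0 = 11.79
e = 6.47 / 11.79 = 0.5488

0.5488


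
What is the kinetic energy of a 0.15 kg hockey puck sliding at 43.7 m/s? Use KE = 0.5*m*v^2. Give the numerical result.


KE = 0.5 * m * v^2
KE = 0.5 * 0.15 * 43.7^2
KE = 0.5 * 0.15 * 1909.69 = 143.2268 J

143.2268 J


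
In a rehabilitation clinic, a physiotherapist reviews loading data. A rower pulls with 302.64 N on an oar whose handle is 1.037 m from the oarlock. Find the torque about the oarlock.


tau = F * d
tau = 302.64 * 1.037
tau = 313.8377 N*m

313.8377 N*m


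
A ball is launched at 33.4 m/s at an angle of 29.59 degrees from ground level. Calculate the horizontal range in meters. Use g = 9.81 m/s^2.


R = v^2 * sin(2*theta) / g
Convert angle to radians: theta = 29.59 deg = 0.5164 rad
sin(2*theta) = sin(1.0329) = 0.8588
R = 33.4^2 * 0.8588 / 9.81
R = 1115.56 * 0.8588 / 9.81 = 97.6577 m

97.6577 m


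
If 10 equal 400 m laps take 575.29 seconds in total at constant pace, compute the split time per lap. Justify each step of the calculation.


Split time = total_time / n_laps = 575.29 / 10
Split time = 57.529 s per lap

57.529 s


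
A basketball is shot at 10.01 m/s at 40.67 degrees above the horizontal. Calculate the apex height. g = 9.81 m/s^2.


H = (v*sin(theta))^2 / (2*g)
vy = v*sin(theta) = 10.01 * sin(40.67 deg) = 6.5235 m/s
H = vy^2 / (2*g) = 42.5565 / (2*9.81)
H = 42.5565 / 19.62 = 2.169 m

2.169 m


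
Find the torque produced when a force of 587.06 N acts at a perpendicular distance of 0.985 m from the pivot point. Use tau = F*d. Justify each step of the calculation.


tau = F * d
tau = 587.06 * 0.985
tau = 578.2541 N*m

578.2541 N*m


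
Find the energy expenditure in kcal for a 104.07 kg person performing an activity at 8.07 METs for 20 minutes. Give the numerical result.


kcal = MET * mass * time_hr
Convert time: 20 min = 0.3333 hr
kcal = 8.07 * 104.07 * 0.3333
kcal = 279.9483 kcal

279.9483 kcal


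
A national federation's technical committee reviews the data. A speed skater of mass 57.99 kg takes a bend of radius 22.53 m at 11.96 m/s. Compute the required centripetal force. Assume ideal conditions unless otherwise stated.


Fc = m * v^2 / r
v^2 = 11.96^2 = 143.0416
Fc = 57.99 * 143.0416 / 22.53
Fc = 8294.9824 / 22.53 = 368.175 N

368.175 N


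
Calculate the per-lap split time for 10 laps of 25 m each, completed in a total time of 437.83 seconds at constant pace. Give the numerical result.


Split time = total_time / n_laps = 437.83 / 10
Split time = 43.783 s per lap

43.783 s


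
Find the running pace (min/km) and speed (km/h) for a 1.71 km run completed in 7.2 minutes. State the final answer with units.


Pace = time / distance = 7.2 min / 1.71 km = 4.2105 min/km
Speed = distance / time_in_hours = 1.71 / 0.12 hr
Speed = 14.25 km/h

4.2105 min/km, 14.25 km/h


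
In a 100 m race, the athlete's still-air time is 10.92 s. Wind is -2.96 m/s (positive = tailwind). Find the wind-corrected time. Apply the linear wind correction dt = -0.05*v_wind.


dt = -0.05 * v_wind = -0.05 * -2.96 = 0.148 s
t_corrected = t_still + dt = 10.92 + (0.148)
t_corrected = 11.068 s

11.068 s


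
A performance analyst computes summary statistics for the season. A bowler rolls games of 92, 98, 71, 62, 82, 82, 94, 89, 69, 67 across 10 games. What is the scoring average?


Average = sum / n
Sum = 806
Average = 806 / 10 = 80.6

80.6


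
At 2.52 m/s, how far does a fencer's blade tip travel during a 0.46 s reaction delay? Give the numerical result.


d = v * t
d = 2.52 * 0.46
d = 1.1592 m

1.1592 m


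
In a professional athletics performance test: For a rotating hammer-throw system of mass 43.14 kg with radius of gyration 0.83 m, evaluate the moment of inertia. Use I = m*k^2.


I = m * k^2
I = 43.14 * 0.83^2
I = 43.14 * 0.6889 = 29.7191 kg*m^2

29.7191 kg*m^2


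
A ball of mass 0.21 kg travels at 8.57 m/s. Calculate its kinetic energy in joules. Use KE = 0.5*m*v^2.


KE = 0.5 * m * v^2
KE = 0.5 * 0.21 * 8.57^2
KE = 0.5 * 0.21 * 73.4449 = 7.7117 J

7.7117 J


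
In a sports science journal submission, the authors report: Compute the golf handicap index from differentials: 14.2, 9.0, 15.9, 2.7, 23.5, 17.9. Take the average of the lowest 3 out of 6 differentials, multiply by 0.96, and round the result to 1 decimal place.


All differentials: 14.2, 9.0, 15.9, 2.7, 23.5, 17.9
Sorted: 2.7, 9.0, 14.2, 15.9, 17.9, 23.5
Best 3: 2.7, 9.0, 14.2
Average of best = 25.9 / 3 = 8.6333
Raw index = 8.6333 * 0.96 = 8.288
Handicap index = round(8.288, 1) = 8.3

8.3


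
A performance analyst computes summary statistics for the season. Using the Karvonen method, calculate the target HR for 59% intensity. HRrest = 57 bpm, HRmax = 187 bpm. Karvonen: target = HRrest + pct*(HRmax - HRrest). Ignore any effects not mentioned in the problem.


Target = HRrest + pct*(HRmax - HRrest)
Heart rate reserve = HRmax - HRrest = 187 - 57 = 130 bpm
Fraction = 59% = 0.59
Target = 57 + 0.59 * 130
Target = 57 + 76.7 = 133.7 bpm

133.7 bpm


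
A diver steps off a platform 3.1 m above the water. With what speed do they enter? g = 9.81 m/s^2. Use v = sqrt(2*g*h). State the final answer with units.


v = sqrt(2 * g * h)
v = sqrt(2 * 9.81 * 3.1)
v = sqrt(60.822) = 7.7988 m/s

7.7988 m/s


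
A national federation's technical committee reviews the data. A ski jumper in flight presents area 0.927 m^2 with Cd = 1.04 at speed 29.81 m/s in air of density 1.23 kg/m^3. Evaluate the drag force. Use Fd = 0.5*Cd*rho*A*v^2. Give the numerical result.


Fd = 0.5 * Cd * rho * A * v^2
Fd = 0.5 * 1.04 * 1.23 * 0.927 * 29.81^2
v^2 = 888.6361
Fd = 0.5 * 1.04 * 1.23 * 0.927 * 888.6361 = 526.8805 N

526.8805 N


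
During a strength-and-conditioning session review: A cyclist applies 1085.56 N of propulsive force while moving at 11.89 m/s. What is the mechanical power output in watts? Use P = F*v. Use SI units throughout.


P = F * v
P = 1085.56 * 11.89
P = 12907.3084 W

12907.3084 W


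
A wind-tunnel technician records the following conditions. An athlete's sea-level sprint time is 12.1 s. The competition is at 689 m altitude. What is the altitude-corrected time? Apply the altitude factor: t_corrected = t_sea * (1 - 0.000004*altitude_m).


Correction factor = 1 - 0.000004 * 689 = 0.997244
t_corrected = t_sea * factor = 12.1 * 0.997244
t_corrected = 12.0667 s

12.0667 s


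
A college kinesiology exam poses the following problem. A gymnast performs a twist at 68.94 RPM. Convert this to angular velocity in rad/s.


omega = RPM * 2 * pi / 60
omega = 68.94 * 2 * 3.14159 / 60
omega = 433.1628 / 60 = 7.2194 rad/s

7.2194 rad/s


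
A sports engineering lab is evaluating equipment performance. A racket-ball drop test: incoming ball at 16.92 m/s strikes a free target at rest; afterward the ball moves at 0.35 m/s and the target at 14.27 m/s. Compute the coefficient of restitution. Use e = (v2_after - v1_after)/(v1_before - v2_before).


e = (v2_after - v1_after) / (v1_before - v2_before)
Numerator = 14.27 - 0.35 = 13.92
Denominator = 16.92 - 0 = 16.92
e = 13.92 / 16.92 = 0.8227

0.8227


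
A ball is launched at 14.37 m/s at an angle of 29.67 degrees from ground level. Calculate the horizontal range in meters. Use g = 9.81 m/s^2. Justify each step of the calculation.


R = v^2 * sin(2*theta) / g
Convert angle to radians: theta = 29.67 deg = 0.5178 rad
sin(2*theta) = sin(1.0357) = 0.8602
R = 14.37^2 * 0.8602 / 9.81
R = 206.4969 * 0.8602 / 9.81 = 18.1071 m

18.1071 m


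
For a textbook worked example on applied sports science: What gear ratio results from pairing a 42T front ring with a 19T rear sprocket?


GR = front_teeth / rear_teeth
GR = 42 / 19
GR = 2.2105

2.2105


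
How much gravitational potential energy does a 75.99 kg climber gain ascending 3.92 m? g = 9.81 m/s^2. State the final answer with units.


PE = m * g * h
PE = 75.99 * 9.81 * 3.92
PE = 745.4619 * 3.92 = 2922.2106 J

2922.2106 J


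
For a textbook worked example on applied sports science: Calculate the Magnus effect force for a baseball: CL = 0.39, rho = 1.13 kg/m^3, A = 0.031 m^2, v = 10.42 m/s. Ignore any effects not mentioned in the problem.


FM = 0.5 * CL * rho * A * v^2
FM = 0.5 * 0.39 * 1.13 * 0.031 * 10.42^2
v^2 = 108.5764
FM = 0.5 * 0.39 * 1.13 * 0.031 * 108.5764 = 0.7417 N

0.7417 N


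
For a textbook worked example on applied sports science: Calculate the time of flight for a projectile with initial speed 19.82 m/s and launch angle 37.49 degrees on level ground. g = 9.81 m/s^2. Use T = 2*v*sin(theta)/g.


T = 2*v*sin(theta)/g
sin(theta) = sin(37.49 deg) = 0.6086
T = 2*19.82*0.6086 / 9.81
T = 24.1258 / 9.81 = 2.4593 s

2.4593 s


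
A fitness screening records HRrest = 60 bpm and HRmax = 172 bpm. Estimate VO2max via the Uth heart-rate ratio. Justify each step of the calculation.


VO2max = 15.3 * HRmax / HRrest
VO2max = 15.3 * 172 / 60
VO2max = 2631.6 / 60 = 43.86 mL/kg/min

43.86 mL/kg/min


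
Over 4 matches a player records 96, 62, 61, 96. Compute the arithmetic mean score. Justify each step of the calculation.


Average = sum / n
Sum = 315
Average = 315 / 4 = 78.75

78.75


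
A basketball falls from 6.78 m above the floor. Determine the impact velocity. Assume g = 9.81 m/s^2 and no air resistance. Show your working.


v = sqrt(2 * g * h)
v = sqrt(2 * 9.81 * 6.78)
v = sqrt(133.0236) = 11.5336 m/s

11.5336 m/s


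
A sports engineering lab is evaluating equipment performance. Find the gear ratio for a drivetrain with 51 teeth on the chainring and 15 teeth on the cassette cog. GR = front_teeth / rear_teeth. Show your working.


GR = front_teeth / rear_teeth
GR = 51 / 15
GR = 3.4

3.4


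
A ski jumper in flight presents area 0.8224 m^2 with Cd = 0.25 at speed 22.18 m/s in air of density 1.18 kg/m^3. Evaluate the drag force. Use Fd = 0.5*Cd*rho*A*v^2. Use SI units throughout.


Fd = 0.5 * Cd * rho * A * v^2
Fd = 0.5 * 0.25 * 1.18 * 0.8224 * 22.18^2
v^2 = 491.9524
Fd = 0.5 * 0.25 * 1.18 * 0.8224 * 491.9524 = 59.6758 N

59.6758 N


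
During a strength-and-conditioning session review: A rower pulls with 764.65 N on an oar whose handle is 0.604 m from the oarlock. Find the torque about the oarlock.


tau = F * d
tau = 764.65 * 0.604
tau = 461.8486 N*m

461.8486 N*m


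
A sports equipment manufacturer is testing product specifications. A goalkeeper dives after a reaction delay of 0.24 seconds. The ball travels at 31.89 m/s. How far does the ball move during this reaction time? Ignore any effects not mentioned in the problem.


d = v * t
d = 31.89 * 0.24
d = 7.6536 m

7.6536 m


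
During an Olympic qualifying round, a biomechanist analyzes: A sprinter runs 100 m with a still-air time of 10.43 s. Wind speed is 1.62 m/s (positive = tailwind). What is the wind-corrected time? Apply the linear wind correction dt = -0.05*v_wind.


dt = -0.05 * v_wind = -0.05 * 1.62 = -0.081 s
t_corrected = t_still + dt = 10.43 + (-0.081)
t_corrected = 10.349 s

10.349 s


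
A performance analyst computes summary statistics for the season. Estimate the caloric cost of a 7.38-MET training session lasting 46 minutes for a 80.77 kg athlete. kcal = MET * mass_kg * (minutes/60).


kcal = MET * mass * time_hr
Convert time: 46 min = 0.7667 hr
kcal = 7.38 * 80.77 * 0.7667
kcal = 456.9967 kcal

456.9967 kcal


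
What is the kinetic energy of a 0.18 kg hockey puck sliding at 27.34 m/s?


KE = 0.5 * m * v^2
KE = 0.5 * 0.18 * 27.34^2
KE = 0.5 * 0.18 * 747.4756 = 67.2728 J

67.2728 J


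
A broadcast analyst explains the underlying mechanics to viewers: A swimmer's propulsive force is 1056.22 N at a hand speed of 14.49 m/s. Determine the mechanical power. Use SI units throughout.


P = F * v
P = 1056.22 * 14.49
P = 15304.6278 W

15304.6278 W


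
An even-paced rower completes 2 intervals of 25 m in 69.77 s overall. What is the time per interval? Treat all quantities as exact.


Split time = total_time / n_laps = 69.77 / 2
Split time = 34.885 s per lap

34.885 s


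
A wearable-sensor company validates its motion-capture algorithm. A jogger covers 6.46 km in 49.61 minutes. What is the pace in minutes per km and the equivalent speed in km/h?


Pace = time / distance = 49.61 min / 6.46 km = 7.6796 min/km
Speed = distance / time_in_hours = 6.46 / 0.8268 hr
Speed = 7.8129 km/h

7.6796 min/km, 7.8129 km/h


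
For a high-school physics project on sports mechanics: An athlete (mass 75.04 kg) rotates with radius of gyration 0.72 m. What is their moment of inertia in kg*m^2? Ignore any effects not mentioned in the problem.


I = m * k^2
I = 75.04 * 0.72^2
I = 75.04 * 0.5184 = 38.9007 kg*m^2

38.9007 kg*m^2


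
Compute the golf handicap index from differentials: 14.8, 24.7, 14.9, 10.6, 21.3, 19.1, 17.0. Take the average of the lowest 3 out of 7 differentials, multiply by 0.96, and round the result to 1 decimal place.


All differentials: 14.8, 24.7, 14.9, 10.6, 21.3, 19.1, 17.0
Sorted: 10.6, 14.8, 14.9, 17.0, 19.1, 21.3, 24.7
Best 3: 10.6, 14.8, 14.9
Average of best = 40.3 / 3 = 13.4333
Raw index = 13.4333 * 0.96 = 12.896
Handicap index = round(12.896, 1) = 12.9

12.9


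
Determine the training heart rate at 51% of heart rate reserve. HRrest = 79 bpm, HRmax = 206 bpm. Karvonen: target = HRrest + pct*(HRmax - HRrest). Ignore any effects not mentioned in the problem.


Target = HRrest + pct*(HRmax - HRrest)
Heart rate reserve = HRmax - HRrest = 206 - 79 = 127 bpm
Fraction = 51% = 0.51
Target = 79 + 0.51 * 127
Target = 79 + 64.77 = 143.77 bpm

143.77 bpm


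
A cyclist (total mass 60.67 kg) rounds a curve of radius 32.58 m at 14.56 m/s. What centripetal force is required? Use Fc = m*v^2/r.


Fc = m * v^2 / r
v^2 = 14.56^2 = 211.9936
Fc = 60.67 * 211.9936 / 32.58
Fc = 12861.6517 / 32.58 = 394.7714 N

394.7714 N


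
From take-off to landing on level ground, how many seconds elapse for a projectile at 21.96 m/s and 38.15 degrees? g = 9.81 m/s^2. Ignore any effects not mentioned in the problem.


T = 2*v*sin(theta)/g
sin(theta) = sin(38.15 deg) = 0.6177
T = 2*21.96*0.6177 / 9.81
T = 27.1304 / 9.81 = 2.7656 s

2.7656 s


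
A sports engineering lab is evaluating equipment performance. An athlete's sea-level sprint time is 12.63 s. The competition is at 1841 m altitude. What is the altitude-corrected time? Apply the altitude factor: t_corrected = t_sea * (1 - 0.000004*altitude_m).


Correction factor = 1 - 0.000004 * 1841 = 0.992636
t_corrected = t_sea * factor = 12.63 * 0.992636
t_corrected = 12.537 s

12.537 s


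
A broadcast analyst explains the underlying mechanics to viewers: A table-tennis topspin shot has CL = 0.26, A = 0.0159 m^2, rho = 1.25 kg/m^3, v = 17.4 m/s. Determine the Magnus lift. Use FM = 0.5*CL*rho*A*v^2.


FM = 0.5 * CL * rho * A * v^2
FM = 0.5 * 0.26 * 1.25 * 0.0159 * 17.4^2
v^2 = 302.76
FM = 0.5 * 0.26 * 1.25 * 0.0159 * 302.76 = 0.7823 N

0.7823 N


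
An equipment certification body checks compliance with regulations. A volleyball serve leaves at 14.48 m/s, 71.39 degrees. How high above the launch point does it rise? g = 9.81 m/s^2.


H = (v*sin(theta))^2 / (2*g)
vy = v*sin(theta) = 14.48 * sin(71.39 deg) = 13.7229 m/s
H = vy^2 / (2*g) = 188.3174 / (2*9.81)
H = 188.3174 / 19.62 = 9.5982 m

9.5982 m


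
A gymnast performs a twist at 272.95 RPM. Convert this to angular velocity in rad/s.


omega = RPM * 2 * pi / 60
omega = 272.95 * 2 * 3.14159 / 60
omega = 1714.9954 / 60 = 28.5833 rad/s

28.5833 rad/s


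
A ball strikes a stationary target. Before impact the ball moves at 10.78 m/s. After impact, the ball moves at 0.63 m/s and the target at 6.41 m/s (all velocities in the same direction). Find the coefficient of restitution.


e = (v2_after - v1_after) / (v1_before - v2_before)
Numerator = 6.41 - 0.63 = 5.78
Denominator = 10.78 - 0 = 10.78
e = 5.78 / 10.78 = 0.5362

0.5362


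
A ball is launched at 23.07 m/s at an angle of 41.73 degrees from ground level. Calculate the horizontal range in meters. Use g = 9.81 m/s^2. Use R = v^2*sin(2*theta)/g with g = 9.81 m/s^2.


R = v^2 * sin(2*theta) / g
Convert angle to radians: theta = 41.73 deg = 0.7283 rad
sin(2*theta) = sin(1.4567) = 0.9935
R = 23.07^2 * 0.9935 / 9.81
R = 532.2249 * 0.9935 / 9.81 = 53.9003 m

53.9003 m


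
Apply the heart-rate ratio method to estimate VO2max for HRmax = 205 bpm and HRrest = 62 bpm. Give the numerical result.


VO2max = 15.3 * HRmax / HRrest
VO2max = 15.3 * 205 / 62
VO2max = 3136.5 / 62 = 50.5887 mL/kg/min

50.5887 mL/kg/min


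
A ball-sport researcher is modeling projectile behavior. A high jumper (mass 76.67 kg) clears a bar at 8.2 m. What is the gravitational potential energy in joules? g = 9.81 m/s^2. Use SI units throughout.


PE = m * g * h
PE = 76.67 * 9.81 * 8.2
PE = 752.1327 * 8.2 = 6167.4881 J

6167.4881 J


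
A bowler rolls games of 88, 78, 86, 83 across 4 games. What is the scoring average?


Average = sum / n
Sum = 335
Average = 335 / 4 = 83.75

83.75


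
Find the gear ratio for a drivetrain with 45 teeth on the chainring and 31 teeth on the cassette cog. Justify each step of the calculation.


GR = front_teeth / rear_teeth
GR = 45 / 31
GR = 1.4516

1.4516


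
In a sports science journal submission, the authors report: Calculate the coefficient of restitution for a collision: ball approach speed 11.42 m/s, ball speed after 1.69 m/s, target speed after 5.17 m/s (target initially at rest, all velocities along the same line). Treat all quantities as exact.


e = (v2_after - v1_after) / (v1_before - v2_before)
Numerator = 5.17 - 1.69 = 3.48
Denominator = 11.42 - 0 = 11.42
e = 3.48 / 11.42 = 0.3047

0.3047


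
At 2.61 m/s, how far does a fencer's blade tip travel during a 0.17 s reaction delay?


d = v * t
d = 2.61 * 0.17
d = 0.4437 m

0.4437 m


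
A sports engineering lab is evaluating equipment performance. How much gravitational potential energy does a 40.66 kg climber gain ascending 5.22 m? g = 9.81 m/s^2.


PE = m * g * h
PE = 40.66 * 9.81 * 5.22
PE = 398.8746 * 5.22 = 2082.1254 J

2082.1254 J


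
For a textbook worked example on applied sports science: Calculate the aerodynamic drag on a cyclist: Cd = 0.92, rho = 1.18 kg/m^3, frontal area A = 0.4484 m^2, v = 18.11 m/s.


Fd = 0.5 * Cd * rho * A * v^2
Fd = 0.5 * 0.92 * 1.18 * 0.4484 * 18.11^2
v^2 = 327.9721
Fd = 0.5 * 0.92 * 1.18 * 0.4484 * 327.9721 = 79.8256 N

79.8256 N


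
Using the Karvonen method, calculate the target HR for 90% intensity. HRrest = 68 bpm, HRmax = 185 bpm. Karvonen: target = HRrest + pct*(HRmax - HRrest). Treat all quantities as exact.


Target = HRrest + pct*(HRmax - HRrest)
Heart rate reserve = HRmax - HRrest = 185 - 68 = 117 bpm
Fraction = 90% = 0.9
Target = 68 + 0.9 * 117
Target = 68 + 105.3 = 173.3 bpm

173.3 bpm


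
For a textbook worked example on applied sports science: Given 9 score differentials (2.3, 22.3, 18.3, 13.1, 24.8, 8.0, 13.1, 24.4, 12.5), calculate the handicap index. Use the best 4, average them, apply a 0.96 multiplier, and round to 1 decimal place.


All differentials: 2.3, 22.3, 18.3, 13.1, 24.8, 8.0, 13.1, 24.4, 12.5
Sorted: 2.3, 8.0, 12.5, 13.1, 13.1, 18.3, 22.3, 24.4, 24.8
Best 4: 2.3, 8.0, 12.5, 13.1
Average of best = 35.9 / 4 = 8.975
Raw index = 8.975 * 0.96 = 8.616
Handicap index = round(8.616, 1) = 8.6

8.6


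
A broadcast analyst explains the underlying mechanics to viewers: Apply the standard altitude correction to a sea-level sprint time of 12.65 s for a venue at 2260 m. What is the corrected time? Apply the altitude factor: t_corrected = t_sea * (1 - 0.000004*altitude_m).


Correction factor = 1 - 0.000004 * 2260 = 0.99096
t_corrected = t_sea * factor = 12.65 * 0.99096
t_corrected = 12.5356 s

12.5356 s


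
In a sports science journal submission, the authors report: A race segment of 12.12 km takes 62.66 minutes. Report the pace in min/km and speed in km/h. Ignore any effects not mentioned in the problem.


Pace = time / distance = 62.66 min / 12.12 km = 5.17 min/km
Speed = distance / time_in_hours = 12.12 / 1.0443 hr
Speed = 11.6055 km/h

5.17 min/km, 11.6055 km/h


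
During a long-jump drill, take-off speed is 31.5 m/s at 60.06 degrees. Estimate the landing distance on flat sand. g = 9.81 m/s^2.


R = v^2 * sin(2*theta) / g
Convert angle to radians: theta = 60.06 deg = 1.0482 rad
sin(2*theta) = sin(2.0965) = 0.865
R = 31.5^2 * 0.865 / 9.81
R = 992.25 * 0.865 / 9.81 = 87.4896 m

87.4896 m


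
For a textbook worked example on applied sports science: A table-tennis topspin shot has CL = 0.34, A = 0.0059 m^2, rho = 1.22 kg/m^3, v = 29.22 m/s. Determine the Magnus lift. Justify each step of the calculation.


FM = 0.5 * CL * rho * A * v^2
FM = 0.5 * 0.34 * 1.22 * 0.0059 * 29.22^2
v^2 = 853.8084
FM = 0.5 * 0.34 * 1.22 * 0.0059 * 853.8084 = 1.0448 N

1.0448 N


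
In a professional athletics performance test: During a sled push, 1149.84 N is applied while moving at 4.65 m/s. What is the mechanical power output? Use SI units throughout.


P = F * v
P = 1149.84 * 4.65
P = 5346.756 W

5346.756 W


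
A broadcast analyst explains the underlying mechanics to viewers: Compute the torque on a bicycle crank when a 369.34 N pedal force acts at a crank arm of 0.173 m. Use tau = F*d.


tau = F * d
tau = 369.34 * 0.173
tau = 63.8958 N*m

63.8958 N*m


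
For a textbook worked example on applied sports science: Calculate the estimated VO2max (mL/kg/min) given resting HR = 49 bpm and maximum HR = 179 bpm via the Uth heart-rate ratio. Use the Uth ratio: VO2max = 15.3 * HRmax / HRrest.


VO2max = 15.3 * HRmax / HRrest
VO2max = 15.3 * 179 / 49
VO2max = 2738.7 / 49 = 55.8918 mL/kg/min

55.8918 mL/kg/min


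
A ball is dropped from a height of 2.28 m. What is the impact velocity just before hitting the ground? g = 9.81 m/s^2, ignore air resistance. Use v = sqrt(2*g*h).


v = sqrt(2 * g * h)
v = sqrt(2 * 9.81 * 2.28)
v = sqrt(44.7336) = 6.6883 m/s

6.6883 m/s


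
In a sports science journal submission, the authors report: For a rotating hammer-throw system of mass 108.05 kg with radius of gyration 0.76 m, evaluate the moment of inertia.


I = m * k^2
I = 108.05 * 0.76^2
I = 108.05 * 0.5776 = 62.4097 kg*m^2

62.4097 kg*m^2


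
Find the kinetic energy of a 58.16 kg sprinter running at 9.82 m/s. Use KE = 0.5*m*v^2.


KE = 0.5 * m * v^2
KE = 0.5 * 58.16 * 9.82^2
KE = 0.5 * 58.16 * 96.4324 = 2804.2542 J

2804.2542 J


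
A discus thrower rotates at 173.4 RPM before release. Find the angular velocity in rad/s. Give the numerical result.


omega = RPM * 2 * pi / 60
omega = 173.4 * 2 * 3.14159 / 60
omega = 1089.5043 / 60 = 18.1584 rad/s

18.1584 rad/s


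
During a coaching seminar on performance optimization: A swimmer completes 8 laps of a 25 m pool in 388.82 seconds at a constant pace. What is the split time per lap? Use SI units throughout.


Split time = total_time / n_laps = 388.82 / 8
Split time = 48.6025 s per lap

48.6025 s


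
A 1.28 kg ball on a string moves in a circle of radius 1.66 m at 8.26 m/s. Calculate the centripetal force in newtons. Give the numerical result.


Fc = m * v^2 / r
v^2 = 8.26^2 = 68.2276
Fc = 1.28 * 68.2276 / 1.66
Fc = 87.3313 / 1.66 = 52.6092 N

52.6092 N


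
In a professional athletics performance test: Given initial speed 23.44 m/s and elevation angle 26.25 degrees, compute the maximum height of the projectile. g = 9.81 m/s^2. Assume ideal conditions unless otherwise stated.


H = (v*sin(theta))^2 / (2*g)
vy = v*sin(theta) = 23.44 * sin(26.25 deg) = 10.3672 m/s
H = vy^2 / (2*g) = 107.4798 / (2*9.81)
H = 107.4798 / 19.62 = 5.4781 m

5.4781 m


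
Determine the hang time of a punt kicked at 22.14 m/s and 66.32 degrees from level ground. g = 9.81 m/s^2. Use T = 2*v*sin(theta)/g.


T = 2*v*sin(theta)/g
sin(theta) = sin(66.32 deg) = 0.9158
T = 2*22.14*0.9158 / 9.81
T = 40.5517 / 9.81 = 4.1337 s

4.1337 s


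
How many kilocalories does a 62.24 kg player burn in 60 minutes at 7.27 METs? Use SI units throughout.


kcal = MET * mass * time_hr
Convert time: 60 min = 1 hr
kcal = 7.27 * 62.24 * 1
kcal = 452.4848 kcal

452.4848 kcal


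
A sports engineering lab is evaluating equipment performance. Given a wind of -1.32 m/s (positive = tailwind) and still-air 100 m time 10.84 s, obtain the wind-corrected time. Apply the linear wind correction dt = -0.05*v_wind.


dt = -0.05 * v_wind = -0.05 * -1.32 = 0.066 s
t_corrected = t_still + dt = 10.84 + (0.066)
t_corrected = 10.906 s

10.906 s


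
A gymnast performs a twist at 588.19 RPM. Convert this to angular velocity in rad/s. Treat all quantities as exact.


omega = RPM * 2 * pi / 60
omega = 588.19 * 2 * 3.14159 / 60
omega = 3695.7068 / 60 = 61.5951 rad/s

61.5951 rad/s


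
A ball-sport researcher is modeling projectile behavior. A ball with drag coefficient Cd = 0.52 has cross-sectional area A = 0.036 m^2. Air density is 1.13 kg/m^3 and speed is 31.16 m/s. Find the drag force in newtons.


Fd = 0.5 * Cd * rho * A * v^2
Fd = 0.5 * 0.52 * 1.13 * 0.036 * 31.16^2
v^2 = 970.9456
Fd = 0.5 * 0.52 * 1.13 * 0.036 * 970.9456 = 10.2695 N

10.2695 N


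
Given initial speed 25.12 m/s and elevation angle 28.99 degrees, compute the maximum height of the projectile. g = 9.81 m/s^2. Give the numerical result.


H = (v*sin(theta))^2 / (2*g)
vy = v*sin(theta) = 25.12 * sin(28.99 deg) = 12.1746 m/s
H = vy^2 / (2*g) = 148.2205 / (2*9.81)
H = 148.2205 / 19.62 = 7.5546 m

7.5546 m


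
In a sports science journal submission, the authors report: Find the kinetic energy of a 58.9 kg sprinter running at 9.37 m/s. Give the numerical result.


KE = 0.5 * m * v^2
KE = 0.5 * 58.9 * 9.37^2
KE = 0.5 * 58.9 * 87.7969 = 2585.6187 J

2585.6187 J


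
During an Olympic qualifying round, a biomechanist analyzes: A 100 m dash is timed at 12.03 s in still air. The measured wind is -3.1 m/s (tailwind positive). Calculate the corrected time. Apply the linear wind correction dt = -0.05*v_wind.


dt = -0.05 * v_wind = -0.05 * -3.1 = 0.155 s
t_corrected = t_still + dt = 12.03 + (0.155)
t_corrected = 12.185 s

12.185 s


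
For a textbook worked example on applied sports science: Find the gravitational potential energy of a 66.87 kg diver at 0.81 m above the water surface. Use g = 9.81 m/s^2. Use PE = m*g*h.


PE = m * g * h
PE = 66.87 * 9.81 * 0.81
PE = 655.9947 * 0.81 = 531.3557 J

531.3557 J


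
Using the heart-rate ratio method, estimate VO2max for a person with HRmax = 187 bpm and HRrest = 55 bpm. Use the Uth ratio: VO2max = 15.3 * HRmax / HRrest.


VO2max = 15.3 * HRmax / HRrest
VO2max = 15.3 * 187 / 55
VO2max = 2861.1 / 55 = 52.02 mL/kg/min

52.02 mL/kg/min
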